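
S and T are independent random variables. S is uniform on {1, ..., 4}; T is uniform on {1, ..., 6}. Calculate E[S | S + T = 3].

P(S + T = 3) = 1/12.
Summing S·P(x,y) over outcomes with S + T = 3 gives 1/8.
E[S | S + T = 3] = (1/8) / (1/12) = 3/2.

3/2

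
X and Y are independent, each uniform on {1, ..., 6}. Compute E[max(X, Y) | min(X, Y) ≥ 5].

Outcomes with min(X, Y) ≥ 5: (5,5), (5,6), (6,5), (6,6), each with probability 1/36.
E[max(X, Y) | min(X, Y) ≥ 5] = (5 + 6 + 6 + 6) / 4 = 23/4.

23/4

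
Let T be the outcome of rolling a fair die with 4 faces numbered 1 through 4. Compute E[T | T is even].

Given T is even, T is equally likely to be any of {2, 4}.
E[T | T is even] = (2 + 4) / 2 = 3.

3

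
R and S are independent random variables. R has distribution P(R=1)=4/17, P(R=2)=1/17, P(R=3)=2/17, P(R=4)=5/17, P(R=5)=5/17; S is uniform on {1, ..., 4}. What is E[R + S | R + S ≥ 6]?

P(R + S ≥ 6) = 10/17.
Summing (R+S)·P(x,y) over outcomes with R + S ≥ 6 gives 287/68.
E[R + S | R + S ≥ 6] = (287/68) / (10/17) = 287/40.

287/40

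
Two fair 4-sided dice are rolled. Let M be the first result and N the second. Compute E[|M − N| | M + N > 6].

Outcomes with M + N > 6: (3,4), (4,3), (4,4), each with probability 1/16.
E[|M − N| | M + N > 6] = (1 + 1 + 0) / 3 = 2/3.

2/3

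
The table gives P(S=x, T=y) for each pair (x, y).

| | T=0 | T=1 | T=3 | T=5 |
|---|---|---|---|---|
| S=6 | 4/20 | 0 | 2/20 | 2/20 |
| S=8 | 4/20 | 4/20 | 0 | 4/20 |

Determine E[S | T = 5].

P(T = 5) = 3/10.
Σ S·P over the event = 6·(2/20) + 8·(4/20) = 11/5.
E[S | T = 5] = (11/5) / (3/10) = 22/3.

22/3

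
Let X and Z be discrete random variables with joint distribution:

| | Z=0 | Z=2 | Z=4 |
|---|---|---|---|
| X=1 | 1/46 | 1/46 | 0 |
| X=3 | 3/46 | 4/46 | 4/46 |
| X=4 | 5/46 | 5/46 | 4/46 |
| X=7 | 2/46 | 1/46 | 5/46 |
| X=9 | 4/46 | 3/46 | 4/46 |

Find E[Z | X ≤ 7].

74/35

P(X ≤ 7) = 35/46.
Summing Z·P(X=x,Z=y) over the conditioning event gives 37/23.
E[Z | X ≤ 7] = (37/23) / (35/46) = 74/35.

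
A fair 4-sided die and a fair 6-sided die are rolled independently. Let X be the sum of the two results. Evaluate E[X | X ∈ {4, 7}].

40/7

P(X ∈ {4, 7}) = 7/24.
Σ over the event: 4·1/8 + 7·1/6 = 5/3.
E[X | X ∈ {4, 7}] = (5/3) / (7/24) = 40/7.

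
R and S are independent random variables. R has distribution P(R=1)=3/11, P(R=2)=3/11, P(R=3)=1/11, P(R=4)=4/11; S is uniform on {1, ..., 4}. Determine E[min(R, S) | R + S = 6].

P(R + S = 6) = 2/11.
Summing min(R,S)·P(x,y) over outcomes with R + S = 6 gives 17/44.
E[min(R, S) | R + S = 6] = (17/44) / (2/11) = 17/8.

17/8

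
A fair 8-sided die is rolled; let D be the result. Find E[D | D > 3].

Given D > 3, D is equally likely to be any of {4, 5, 6, 7, 8}.
E[D | D > 3] = (4 + 5 + 6 + 7 + 8) / 5 = 6.

6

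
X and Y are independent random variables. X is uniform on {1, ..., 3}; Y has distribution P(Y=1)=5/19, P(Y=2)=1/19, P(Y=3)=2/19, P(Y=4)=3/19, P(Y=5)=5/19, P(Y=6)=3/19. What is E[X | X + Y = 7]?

P(X + Y = 7) = 11/57.
Summing X·P(x,y) over outcomes with X + Y = 7 gives 22/57.
E[X | X + Y = 7] = (22/57) / (11/57) = 2.

2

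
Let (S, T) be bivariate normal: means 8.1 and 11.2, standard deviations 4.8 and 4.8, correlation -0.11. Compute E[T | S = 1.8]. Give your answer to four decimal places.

11.8930

E[T | S=x] = μ_T + ρ(σ_T/σ_S)(x − μ_S) for jointly normal variables.
E[T | S=1.8] = 11.2 + (-0.11)·(4.8/4.8)·(1.8 − (8.1)) = 11.2 + (-0.11)·(-6.3) = 11.8930.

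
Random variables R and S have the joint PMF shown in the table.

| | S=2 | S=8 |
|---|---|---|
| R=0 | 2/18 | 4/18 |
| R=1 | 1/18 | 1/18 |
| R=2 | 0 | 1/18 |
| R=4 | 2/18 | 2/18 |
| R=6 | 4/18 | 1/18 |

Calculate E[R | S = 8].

17/9

P(S = 8) = 1/2.
Σ R·P over the event = 0·(4/18) + 1·(1/18) + 2·(1/18) + 4·(2/18) + 6·(1/18) = 17/18.
E[R | S = 8] = (17/18) / (1/2) = 17/9.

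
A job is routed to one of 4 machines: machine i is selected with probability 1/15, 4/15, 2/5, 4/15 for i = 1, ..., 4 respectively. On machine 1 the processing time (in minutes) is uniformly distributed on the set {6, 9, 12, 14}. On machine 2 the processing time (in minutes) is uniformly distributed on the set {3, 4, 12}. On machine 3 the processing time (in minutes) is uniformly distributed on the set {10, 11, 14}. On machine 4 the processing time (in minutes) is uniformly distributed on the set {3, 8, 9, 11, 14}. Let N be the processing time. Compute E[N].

E[N | machine 1] = (6+9+12+14)/4 = 41/4.
E[N | machine 2] = (3+4+12)/3 = 19/3.
E[N | machine 3] = (10+11+14)/3 = 35/3.
E[N | machine 4] = (3+8+9+11+14)/5 = 9.
By the law of total expectation,
E[N] = (1/15)·(41/4) + (4/15)·(19/3) + (2/5)·(35/3) + (4/15)·(9) = 1699/180.

1699/180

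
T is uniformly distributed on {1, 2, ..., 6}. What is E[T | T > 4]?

11/2

Given T > 4, T is equally likely to be any of {5, 6}.
E[T | T > 4] = (5 + 6) / 2 = 11/2.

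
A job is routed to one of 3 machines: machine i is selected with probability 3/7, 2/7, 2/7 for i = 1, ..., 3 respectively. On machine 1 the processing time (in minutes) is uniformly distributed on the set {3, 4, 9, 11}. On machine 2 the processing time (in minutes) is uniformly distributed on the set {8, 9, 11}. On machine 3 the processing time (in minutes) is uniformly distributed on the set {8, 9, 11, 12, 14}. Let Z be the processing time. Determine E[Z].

3631/420

E[Z | machine 1] = (3+4+9+11)/4 = 27/4.
E[Z | machine 2] = (8+9+11)/3 = 28/3.
E[Z | machine 3] = (8+9+11+12+14)/5 = 54/5.
E[Z] = (3/7)·(27/4) + (2/7)·(28/3) + (2/7)·(54/5) = 3631/420.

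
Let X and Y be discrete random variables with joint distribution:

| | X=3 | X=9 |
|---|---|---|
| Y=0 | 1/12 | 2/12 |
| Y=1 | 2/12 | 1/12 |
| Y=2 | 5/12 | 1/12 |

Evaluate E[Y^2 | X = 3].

P(X = 3) = 2/3.
Summing Y^2·P(X=x,Y=y) over the conditioning event gives 11/6.
E[Y^2 | X = 3] = (11/6) / (2/3) = 11/4.

11/4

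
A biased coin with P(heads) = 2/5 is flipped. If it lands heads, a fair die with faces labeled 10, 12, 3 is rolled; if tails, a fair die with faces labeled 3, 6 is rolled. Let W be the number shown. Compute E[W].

181/30

E[W | heads] = (10+12+3)/3 = 25/3.
E[W | tails] = (3+6)/2 = 9/2.
E[W] = (2/5)·(25/3) + (3/5)·(9/2) = 181/30.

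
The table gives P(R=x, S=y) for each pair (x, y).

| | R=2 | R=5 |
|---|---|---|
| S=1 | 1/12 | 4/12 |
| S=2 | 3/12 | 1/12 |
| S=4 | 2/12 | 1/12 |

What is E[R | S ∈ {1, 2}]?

11/3

P(S ∈ {1, 2}) = 3/4.
Σ R·P over the event = 2·(1/12) + 2·(3/12) + 5·(4/12) + 5·(1/12) = 11/4.
E[R | S ∈ {1, 2}] = (11/4) / (3/4) = 11/3.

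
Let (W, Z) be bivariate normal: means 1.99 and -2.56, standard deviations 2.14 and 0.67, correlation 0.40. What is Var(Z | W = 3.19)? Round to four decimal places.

0.3771

Var(Z | W=x) = (1 − ρ²)·σ_Z².
Var(Z | W=3.19) = (0.67)²·(1 − (0.40)²) = 0.4489·0.84 = 0.3771.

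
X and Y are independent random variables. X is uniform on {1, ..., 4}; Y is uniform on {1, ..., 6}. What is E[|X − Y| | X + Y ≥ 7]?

11/5

Outcomes with X + Y ≥ 7: (1,6), (2,5), (2,6), (3,4), (3,5), (3,6), (4,3), (4,4), (4,5), (4,6), each with probability 1/24.
E[|X − Y| | X + Y ≥ 7] = (5 + 3 + 4 + 1 + 2 + 3 + 1 + 0 + 1 + 2) / 10 = 11/5.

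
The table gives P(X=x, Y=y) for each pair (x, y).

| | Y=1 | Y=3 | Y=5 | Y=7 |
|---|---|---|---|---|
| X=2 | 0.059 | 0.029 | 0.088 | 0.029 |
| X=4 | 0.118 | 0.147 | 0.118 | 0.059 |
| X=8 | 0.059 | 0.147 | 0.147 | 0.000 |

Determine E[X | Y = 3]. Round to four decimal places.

5.6409

P(Y = 3) = 0.323.
Σ X·P over the event = 2·(0.029) + 4·(0.147) + 8·(0.147) = 1.822.
E[X | Y = 3] = (1.822) / (0.323) = 5.6409.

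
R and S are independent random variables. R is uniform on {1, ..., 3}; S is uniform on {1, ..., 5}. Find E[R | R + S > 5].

7/3

Outcomes with R + S > 5: (1,5), (2,4), (2,5), (3,3), (3,4), (3,5), each with probability 1/15.
E[R | R + S > 5] = (1 + 2 + 2 + 3 + 3 + 3) / 6 = 7/3.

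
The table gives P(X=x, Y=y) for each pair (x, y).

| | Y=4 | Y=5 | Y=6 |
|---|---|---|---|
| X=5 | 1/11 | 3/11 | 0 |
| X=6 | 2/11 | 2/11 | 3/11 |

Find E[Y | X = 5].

P(X = 5) = 4/11.
Σ Y·P over the event = 4·(1/11) + 5·(3/11) = 19/11.
E[Y | X = 5] = (19/11) / (4/11) = 19/4.

19/4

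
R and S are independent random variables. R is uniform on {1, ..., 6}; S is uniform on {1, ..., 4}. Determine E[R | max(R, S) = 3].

P(max(R, S) = 3) = 5/24.
Summing R·P(x,y) over outcomes with max(R, S) = 3 gives 1/2.
E[R | max(R, S) = 3] = (1/2) / (5/24) = 12/5.

12/5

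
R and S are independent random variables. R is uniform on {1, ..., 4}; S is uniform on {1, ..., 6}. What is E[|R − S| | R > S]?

Outcomes with R > S: (2,1), (3,1), (3,2), (4,1), (4,2), (4,3), each with probability 1/24.
E[|R − S| | R > S] = (1 + 2 + 1 + 3 + 2 + 1) / 6 = 5/3.

5/3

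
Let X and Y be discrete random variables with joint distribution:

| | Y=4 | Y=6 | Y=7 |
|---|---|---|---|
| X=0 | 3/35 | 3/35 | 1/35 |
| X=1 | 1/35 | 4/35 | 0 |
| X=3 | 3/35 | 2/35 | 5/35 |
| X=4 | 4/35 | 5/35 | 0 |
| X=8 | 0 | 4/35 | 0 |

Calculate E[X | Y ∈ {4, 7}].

41/17

P(Y ∈ {4, 7}) = 17/35.
Σ X·P over the event = 0·(3/35) + 0·(1/35) + 1·(1/35) + 3·(3/35) + 3·(5/35) + 4·(4/35) = 41/35.
E[X | Y ∈ {4, 7}] = (41/35) / (17/35) = 41/17.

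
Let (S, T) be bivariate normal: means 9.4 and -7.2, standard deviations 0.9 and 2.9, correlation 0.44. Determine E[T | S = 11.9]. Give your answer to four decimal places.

-3.6556

For a bivariate normal, E[T | S=x] = μ_T + ρ·(σ_T/σ_S)·(x − μ_S).
E[T | S=11.9] = -7.2 + (0.44)·(2.9/0.9)·(11.9 − (9.4)) = -7.2 + (1.41778)·(2.5) = -3.6556.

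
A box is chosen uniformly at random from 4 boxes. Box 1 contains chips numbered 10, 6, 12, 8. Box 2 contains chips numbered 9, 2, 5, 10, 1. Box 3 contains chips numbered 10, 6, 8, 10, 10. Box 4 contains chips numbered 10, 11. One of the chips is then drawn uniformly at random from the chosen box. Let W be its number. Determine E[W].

E[W | box 1] = (10+6+12+8)/4 = 9.
E[W | box 2] = (9+2+5+10+1)/5 = 27/5.
E[W | box 3] = (10+6+8+10+10)/5 = 44/5.
E[W | box 4] = (10+11)/2 = 21/2.
By the law of total expectation,
E[W] = (1/4)·(9) + (1/4)·(27/5) + (1/4)·(44/5) + (1/4)·(21/2) = 337/40.

337/40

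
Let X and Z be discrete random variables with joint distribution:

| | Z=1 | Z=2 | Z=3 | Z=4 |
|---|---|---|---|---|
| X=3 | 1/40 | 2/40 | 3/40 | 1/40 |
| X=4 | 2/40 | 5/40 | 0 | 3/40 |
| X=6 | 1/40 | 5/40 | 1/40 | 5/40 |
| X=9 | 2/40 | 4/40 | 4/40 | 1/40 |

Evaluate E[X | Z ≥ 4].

27/5

P(Z ≥ 4) = 1/4.
Σ X·P over the event = 3·(1/40) + 4·(3/40) + 6·(5/40) + 9·(1/40) = 27/20.
E[X | Z ≥ 4] = (27/20) / (1/4) = 27/5.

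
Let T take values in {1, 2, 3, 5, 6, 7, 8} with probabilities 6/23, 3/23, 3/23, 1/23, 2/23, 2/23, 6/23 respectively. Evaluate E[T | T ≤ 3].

P(T ≤ 3) = 12/23.
Σ over the event: 1·6/23 + 2·3/23 + 3·3/23 = 21/23.
E[T | T ≤ 3] = (21/23) / (12/23) = 7/4.

7/4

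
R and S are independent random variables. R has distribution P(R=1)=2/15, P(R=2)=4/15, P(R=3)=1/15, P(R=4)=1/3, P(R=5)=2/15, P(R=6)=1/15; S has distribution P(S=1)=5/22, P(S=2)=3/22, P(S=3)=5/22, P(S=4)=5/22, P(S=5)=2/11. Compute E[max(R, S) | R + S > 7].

P(R + S > 7) = 47/165.
Summing max(R,S)·P(x,y) over outcomes with R + S > 7 gives 7/5.
E[max(R, S) | R + S > 7] = (7/5) / (47/165) = 231/47.

231/47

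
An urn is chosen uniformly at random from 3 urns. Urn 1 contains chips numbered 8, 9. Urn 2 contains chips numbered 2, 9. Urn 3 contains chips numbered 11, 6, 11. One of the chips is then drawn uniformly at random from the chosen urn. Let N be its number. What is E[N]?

E[N | urn 1] = (8+9)/2 = 17/2.
E[N | urn 2] = (2+9)/2 = 11/2.
E[N | urn 3] = (11+6+11)/3 = 28/3.
E[N] = (1/3)·(17/2) + (1/3)·(11/2) + (1/3)·(28/3) = 70/9.

70/9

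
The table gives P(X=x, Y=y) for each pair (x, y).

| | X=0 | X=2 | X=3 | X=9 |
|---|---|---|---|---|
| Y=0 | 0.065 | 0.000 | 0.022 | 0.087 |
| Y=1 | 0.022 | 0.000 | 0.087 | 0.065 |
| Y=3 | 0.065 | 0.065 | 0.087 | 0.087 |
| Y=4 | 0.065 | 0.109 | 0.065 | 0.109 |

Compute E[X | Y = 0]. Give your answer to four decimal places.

P(Y = 0) = 0.174.
Σ X·P over the event = 0·(0.065) + 3·(0.022) + 9·(0.087) = 0.849.
E[X | Y = 0] = (0.849) / (0.174) = 4.8793.

4.8793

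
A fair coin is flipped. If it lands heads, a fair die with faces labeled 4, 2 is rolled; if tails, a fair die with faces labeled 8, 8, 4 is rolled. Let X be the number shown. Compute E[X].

29/6

E[X | heads] = (4+2)/2 = 3.
E[X | tails] = (8+8+4)/3 = 20/3.
E[X] = (1/2)·(3) + (1/2)·(20/3) = 29/6.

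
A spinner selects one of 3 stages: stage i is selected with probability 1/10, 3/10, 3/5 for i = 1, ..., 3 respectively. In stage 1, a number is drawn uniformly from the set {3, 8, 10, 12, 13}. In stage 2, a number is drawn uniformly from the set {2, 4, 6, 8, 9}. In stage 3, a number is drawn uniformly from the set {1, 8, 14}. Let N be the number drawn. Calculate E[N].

E[N | stage 1] = (3+8+10+12+13)/5 = 46/5.
E[N | stage 2] = (2+4+6+8+9)/5 = 29/5.
E[N | stage 3] = (1+8+14)/3 = 23/3.
E[N] = (1/10)·(46/5) + (3/10)·(29/5) + (3/5)·(23/3) = 363/50.

363/50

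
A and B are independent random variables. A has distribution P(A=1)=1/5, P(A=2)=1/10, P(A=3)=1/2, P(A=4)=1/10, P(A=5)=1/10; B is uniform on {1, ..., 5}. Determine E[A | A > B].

P(A > B) = 9/25.
Summing A·P(x,y) over outcomes with A > B gives 32/25.
E[A | A > B] = (32/25) / (9/25) = 32/9.

32/9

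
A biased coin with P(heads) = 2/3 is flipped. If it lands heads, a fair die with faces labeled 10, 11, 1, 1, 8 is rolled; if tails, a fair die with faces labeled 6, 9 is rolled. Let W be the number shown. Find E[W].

E[W | heads] = (10+11+1+1+8)/5 = 31/5.
E[W | tails] = (6+9)/2 = 15/2.
By the law of total expectation,
E[W] = (2/3)·(31/5) + (1/3)·(15/2) = 199/30.

199/30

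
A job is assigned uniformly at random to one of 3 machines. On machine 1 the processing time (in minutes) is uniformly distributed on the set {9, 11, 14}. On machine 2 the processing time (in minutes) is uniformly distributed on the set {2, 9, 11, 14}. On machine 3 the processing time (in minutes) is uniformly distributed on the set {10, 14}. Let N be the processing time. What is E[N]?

97/9

E[N | machine 1] = (9+11+14)/3 = 34/3.
E[N | machine 2] = (2+9+11+14)/4 = 9.
E[N | machine 3] = (10+14)/2 = 12.
E[N] = (1/3)·(34/3) + (1/3)·(9) + (1/3)·(12) = 97/9.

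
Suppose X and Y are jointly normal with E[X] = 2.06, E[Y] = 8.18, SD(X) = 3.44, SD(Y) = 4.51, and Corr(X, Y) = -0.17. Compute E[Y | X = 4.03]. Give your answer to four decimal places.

For a bivariate normal, E[Y | X=x] = μ_Y + ρ·(σ_Y/σ_X)·(x − μ_X).
E[Y | X=4.03] = 8.18 + (-0.17)·(4.51/3.44)·(4.03 − (2.06)) = 8.18 + (-0.22288)·(1.97) = 7.7409.

7.7409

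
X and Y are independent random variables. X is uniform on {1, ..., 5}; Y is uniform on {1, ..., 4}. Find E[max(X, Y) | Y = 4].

21/5

Outcomes with Y = 4: (1,4), (2,4), (3,4), (4,4), (5,4), each with probability 1/20.
E[max(X, Y) | Y = 4] = (4 + 4 + 4 + 4 + 5) / 5 = 21/5.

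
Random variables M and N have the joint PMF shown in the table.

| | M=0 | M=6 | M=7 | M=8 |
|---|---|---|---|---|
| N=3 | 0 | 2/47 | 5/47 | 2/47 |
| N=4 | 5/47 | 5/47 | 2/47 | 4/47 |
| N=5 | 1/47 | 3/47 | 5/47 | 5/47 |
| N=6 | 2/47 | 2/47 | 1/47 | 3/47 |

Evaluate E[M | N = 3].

P(N = 3) = 9/47.
Σ M·P over the event = 6·(2/47) + 7·(5/47) + 8·(2/47) = 63/47.
E[M | N = 3] = (63/47) / (9/47) = 7.

7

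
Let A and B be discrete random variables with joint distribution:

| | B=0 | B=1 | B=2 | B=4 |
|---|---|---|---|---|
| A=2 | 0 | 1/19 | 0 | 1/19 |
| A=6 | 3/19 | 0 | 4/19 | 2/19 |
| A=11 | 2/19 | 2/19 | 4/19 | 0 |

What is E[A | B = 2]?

17/2

P(B = 2) = 8/19.
Σ A·P over the event = 6·(4/19) + 11·(4/19) = 68/19.
E[A | B = 2] = (68/19) / (8/19) = 17/2.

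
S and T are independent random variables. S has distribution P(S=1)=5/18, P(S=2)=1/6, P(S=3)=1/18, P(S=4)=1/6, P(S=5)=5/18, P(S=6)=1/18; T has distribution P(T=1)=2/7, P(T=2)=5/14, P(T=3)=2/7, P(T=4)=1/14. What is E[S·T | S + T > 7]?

P(S + T > 7) = 19/126.
Summing ST·P(x,y) over outcomes with S + T > 7 gives 151/63.
E[S·T | S + T > 7] = (151/63) / (19/126) = 302/19.

302/19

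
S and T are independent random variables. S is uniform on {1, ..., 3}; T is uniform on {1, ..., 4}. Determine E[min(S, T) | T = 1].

P(T = 1) = 1/4.
Summing min(S,T)·P(x,y) over outcomes with T = 1 gives 1/4.
E[min(S, T) | T = 1] = (1/4) / (1/4) = 1.

1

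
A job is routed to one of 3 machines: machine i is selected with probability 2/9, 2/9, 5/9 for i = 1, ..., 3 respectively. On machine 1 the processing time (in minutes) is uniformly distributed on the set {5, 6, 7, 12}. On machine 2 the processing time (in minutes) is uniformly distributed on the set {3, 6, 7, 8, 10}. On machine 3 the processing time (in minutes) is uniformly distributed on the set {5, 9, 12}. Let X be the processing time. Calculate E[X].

1079/135

E[X | machine 1] = (5+6+7+12)/4 = 15/2.
E[X | machine 2] = (3+6+7+8+10)/5 = 34/5.
E[X | machine 3] = (5+9+12)/3 = 26/3.
E[X] = (2/9)·(15/2) + (2/9)·(34/5) + (5/9)·(26/3) = 1079/135.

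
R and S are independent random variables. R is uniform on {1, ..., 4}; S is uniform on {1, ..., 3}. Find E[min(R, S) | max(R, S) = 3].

9/5

Outcomes with max(R, S) = 3: (1,3), (2,3), (3,1), (3,2), (3,3), each with probability 1/12.
E[min(R, S) | max(R, S) = 3] = (1 + 2 + 1 + 2 + 3) / 5 = 9/5.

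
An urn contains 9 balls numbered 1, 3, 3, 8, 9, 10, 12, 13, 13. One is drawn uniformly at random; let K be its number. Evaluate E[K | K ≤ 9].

P(K ≤ 9) = 5/9.
Σ over the event: 1·1/9 + 3·2/9 + 8·1/9 + 9·1/9 = 8/3.
E[K | K ≤ 9] = (8/3) / (5/9) = 24/5.

24/5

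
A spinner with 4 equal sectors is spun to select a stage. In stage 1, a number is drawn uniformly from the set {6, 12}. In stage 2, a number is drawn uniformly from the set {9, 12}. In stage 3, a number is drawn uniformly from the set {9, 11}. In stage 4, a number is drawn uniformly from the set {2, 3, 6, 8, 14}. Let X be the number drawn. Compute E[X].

361/40

E[X | stage 1] = (6+12)/2 = 9.
E[X | stage 2] = (9+12)/2 = 21/2.
E[X | stage 3] = (9+11)/2 = 10.
E[X | stage 4] = (2+3+6+8+14)/5 = 33/5.
By the law of total expectation,
E[X] = (1/4)·(9) + (1/4)·(21/2) + (1/4)·(10) + (1/4)·(33/5) = 361/40.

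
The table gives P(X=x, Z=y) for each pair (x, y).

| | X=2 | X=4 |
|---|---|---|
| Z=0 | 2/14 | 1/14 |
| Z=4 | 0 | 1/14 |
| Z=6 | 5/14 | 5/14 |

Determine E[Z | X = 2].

P(X = 2) = 1/2.
Summing Z·P(X=x,Z=y) over the conditioning event gives 15/7.
E[Z | X = 2] = (15/7) / (1/2) = 30/7.

30/7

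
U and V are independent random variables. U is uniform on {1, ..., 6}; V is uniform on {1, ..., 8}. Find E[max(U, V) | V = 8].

P(V = 8) = 1/8.
Summing max(U,V)·P(x,y) over outcomes with V = 8 gives 1.
E[max(U, V) | V = 8] = (1) / (1/8) = 8.

8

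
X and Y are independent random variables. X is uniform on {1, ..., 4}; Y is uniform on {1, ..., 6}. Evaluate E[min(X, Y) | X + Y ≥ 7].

P(X + Y ≥ 7) = 5/12.
Summing min(X,Y)·P(x,y) over outcomes with X + Y ≥ 7 gives 29/24.
E[min(X, Y) | X + Y ≥ 7] = (29/24) / (5/12) = 29/10.

29/10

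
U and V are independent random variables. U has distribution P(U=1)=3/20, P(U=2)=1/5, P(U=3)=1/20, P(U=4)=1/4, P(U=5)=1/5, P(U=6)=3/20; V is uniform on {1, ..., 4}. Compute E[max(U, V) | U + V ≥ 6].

235/49

P(U + V ≥ 6) = 49/80.
Summing max(U,V)·P(x,y) over outcomes with U + V ≥ 6 gives 47/16.
E[max(U, V) | U + V ≥ 6] = (47/16) / (49/80) = 235/49.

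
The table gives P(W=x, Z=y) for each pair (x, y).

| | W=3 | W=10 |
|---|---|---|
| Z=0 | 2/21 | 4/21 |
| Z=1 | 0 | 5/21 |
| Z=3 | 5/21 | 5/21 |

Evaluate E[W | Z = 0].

P(Z = 0) = 2/7.
Summing W·P(W=x,Z=y) over the conditioning event gives 46/21.
E[W | Z = 0] = (46/21) / (2/7) = 23/3.

23/3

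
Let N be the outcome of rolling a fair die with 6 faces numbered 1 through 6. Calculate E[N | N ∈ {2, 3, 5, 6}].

4

P(N ∈ {2, 3, 5, 6}) = 2/3.
Σ over the event: 2·1/6 + 3·1/6 + 5·1/6 + 6·1/6 = 8/3.
E[N | N ∈ {2, 3, 5, 6}] = (8/3) / (2/3) = 4.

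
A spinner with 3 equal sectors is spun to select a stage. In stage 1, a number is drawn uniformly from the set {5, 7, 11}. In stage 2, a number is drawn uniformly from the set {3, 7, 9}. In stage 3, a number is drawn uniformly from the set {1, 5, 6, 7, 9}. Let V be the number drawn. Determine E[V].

98/15

E[V | stage 1] = (5+7+11)/3 = 23/3.
E[V | stage 2] = (3+7+9)/3 = 19/3.
E[V | stage 3] = (1+5+6+7+9)/5 = 28/5.
By the law of total expectation,
E[V] = (1/3)·(23/3) + (1/3)·(19/3) + (1/3)·(28/5) = 98/15.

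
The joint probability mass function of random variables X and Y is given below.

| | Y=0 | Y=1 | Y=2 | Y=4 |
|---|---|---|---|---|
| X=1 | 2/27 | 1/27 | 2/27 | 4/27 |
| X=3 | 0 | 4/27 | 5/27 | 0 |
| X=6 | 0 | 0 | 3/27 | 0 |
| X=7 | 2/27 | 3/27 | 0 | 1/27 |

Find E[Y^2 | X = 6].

4

P(X = 6) = 1/9.
Σ Y^2·P over the event = 4·(3/27) = 4/9.
E[Y^2 | X = 6] = (4/9) / (1/9) = 4.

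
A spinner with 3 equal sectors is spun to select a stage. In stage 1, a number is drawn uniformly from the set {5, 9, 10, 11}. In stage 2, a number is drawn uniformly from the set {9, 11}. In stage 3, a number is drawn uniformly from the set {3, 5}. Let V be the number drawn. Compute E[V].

E[V | stage 1] = (5+9+10+11)/4 = 35/4.
E[V | stage 2] = (9+11)/2 = 10.
E[V | stage 3] = (3+5)/2 = 4.
E[V] = (1/3)·(35/4) + (1/3)·(10) + (1/3)·(4) = 91/12.

91/12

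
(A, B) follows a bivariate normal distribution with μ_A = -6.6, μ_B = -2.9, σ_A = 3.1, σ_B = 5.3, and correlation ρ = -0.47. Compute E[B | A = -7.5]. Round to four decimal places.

E[B | A=x] = μ_B + ρ(σ_B/σ_A)(x − μ_A) for jointly normal variables.
E[B | A=-7.5] = -2.9 + (-0.47)·(5.3/3.1)·(-7.5 − (-6.6)) = -2.9 + (-0.80355)·(-0.9) = -2.1768.

-2.1768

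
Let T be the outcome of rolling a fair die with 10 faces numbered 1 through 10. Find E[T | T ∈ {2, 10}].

P(T ∈ {2, 10}) = 1/5.
Σ over the event: 2·1/10 + 10·1/10 = 6/5.
E[T | T ∈ {2, 10}] = (6/5) / (1/5) = 6.

6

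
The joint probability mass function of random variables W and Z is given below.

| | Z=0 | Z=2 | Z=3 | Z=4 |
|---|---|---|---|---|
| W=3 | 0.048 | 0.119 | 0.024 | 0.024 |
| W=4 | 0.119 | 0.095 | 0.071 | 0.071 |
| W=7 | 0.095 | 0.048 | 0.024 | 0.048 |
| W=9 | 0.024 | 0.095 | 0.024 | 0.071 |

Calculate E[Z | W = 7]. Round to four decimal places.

P(W = 7) = 0.215.
Summing Z·P(W=x,Z=y) over the conditioning event gives 0.360.
E[Z | W = 7] = (0.360) / (0.215) = 1.6744.

1.6744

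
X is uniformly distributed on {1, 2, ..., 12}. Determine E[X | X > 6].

19/2

Given X > 6, X is equally likely to be any of {7, 8, 9, 10, 11, 12}.
E[X | X > 6] = (7 + 8 + 9 + 10 + 11 + 12) / 6 = 19/2.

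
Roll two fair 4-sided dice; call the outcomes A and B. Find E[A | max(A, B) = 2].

5/3

Outcomes with max(A, B) = 2: (1,2), (2,1), (2,2), each with probability 1/16.
E[A | max(A, B) = 2] = (1 + 2 + 2) / 3 = 5/3.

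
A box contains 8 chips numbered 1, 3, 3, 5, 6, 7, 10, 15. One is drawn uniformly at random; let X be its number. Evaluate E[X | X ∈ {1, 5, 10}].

P(X ∈ {1, 5, 10}) = 3/8.
Σ over the event: 1·1/8 + 5·1/8 + 10·1/8 = 2.
E[X | X ∈ {1, 5, 10}] = (2) / (3/8) = 16/3.

16/3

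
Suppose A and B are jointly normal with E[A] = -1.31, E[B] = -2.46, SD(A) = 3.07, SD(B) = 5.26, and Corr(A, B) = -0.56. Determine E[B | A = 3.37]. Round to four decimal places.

-6.9504

The regression of B on A has slope ρ·σ_B/σ_A and passes through (μ_A, μ_B).
E[B | A=3.37] = -2.46 + (-0.56)·(5.26/3.07)·(3.37 − (-1.31)) = -2.46 + (-0.95948)·(4.68) = -6.9504.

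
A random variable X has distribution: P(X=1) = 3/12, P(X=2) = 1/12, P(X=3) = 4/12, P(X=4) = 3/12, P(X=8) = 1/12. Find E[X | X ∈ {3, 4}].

P(X ∈ {3, 4}) = 7/12.
Σ over the event: 3·1/3 + 4·1/4 = 2.
E[X | X ∈ {3, 4}] = (2) / (7/12) = 24/7.

24/7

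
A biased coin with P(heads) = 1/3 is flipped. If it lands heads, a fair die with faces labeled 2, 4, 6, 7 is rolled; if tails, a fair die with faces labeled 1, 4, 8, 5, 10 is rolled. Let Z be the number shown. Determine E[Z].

E[Z | heads] = (2+4+6+7)/4 = 19/4.
E[Z | tails] = (1+4+8+5+10)/5 = 28/5.
E[Z] = (1/3)·(19/4) + (2/3)·(28/5) = 319/60.

319/60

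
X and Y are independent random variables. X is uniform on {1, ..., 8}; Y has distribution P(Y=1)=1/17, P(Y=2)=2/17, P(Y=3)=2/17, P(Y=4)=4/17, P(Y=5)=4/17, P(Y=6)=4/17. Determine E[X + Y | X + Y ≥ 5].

P(X + Y ≥ 5) = 127/136.
Summing (X+Y)·P(x,y) over outcomes with X + Y ≥ 5 gives 1149/136.
E[X + Y | X + Y ≥ 5] = (1149/136) / (127/136) = 1149/127.

1149/127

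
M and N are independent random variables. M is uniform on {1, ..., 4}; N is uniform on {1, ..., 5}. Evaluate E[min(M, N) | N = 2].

7/4

Outcomes with N = 2: (1,2), (2,2), (3,2), (4,2), each with probability 1/20.
E[min(M, N) | N = 2] = (1 + 2 + 2 + 2) / 4 = 7/4.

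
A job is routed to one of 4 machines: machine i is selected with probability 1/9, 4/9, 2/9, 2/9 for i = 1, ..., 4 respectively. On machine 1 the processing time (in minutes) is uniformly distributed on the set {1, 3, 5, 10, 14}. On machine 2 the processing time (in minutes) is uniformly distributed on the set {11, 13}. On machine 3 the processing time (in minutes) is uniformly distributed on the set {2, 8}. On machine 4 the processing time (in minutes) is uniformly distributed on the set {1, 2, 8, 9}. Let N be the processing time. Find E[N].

373/45

E[N | machine 1] = (1+3+5+10+14)/5 = 33/5.
E[N | machine 2] = (11+13)/2 = 12.
E[N | machine 3] = (2+8)/2 = 5.
E[N | machine 4] = (1+2+8+9)/4 = 5.
By the law of total expectation,
E[N] = (1/9)·(33/5) + (4/9)·(12) + (2/9)·(5) + (2/9)·(5) = 373/45.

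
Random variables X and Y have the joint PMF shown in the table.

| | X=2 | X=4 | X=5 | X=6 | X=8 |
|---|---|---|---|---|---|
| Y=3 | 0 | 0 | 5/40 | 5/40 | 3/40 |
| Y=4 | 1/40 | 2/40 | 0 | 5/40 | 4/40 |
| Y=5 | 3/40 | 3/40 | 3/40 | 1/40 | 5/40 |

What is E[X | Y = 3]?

79/13

P(Y = 3) = 13/40.
Summing X·P(X=x,Y=y) over the conditioning event gives 79/40.
E[X | Y = 3] = (79/40) / (13/40) = 79/13.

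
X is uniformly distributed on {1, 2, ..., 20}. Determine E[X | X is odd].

10

Given X is odd, X is equally likely to be any of {1, 3, 5, 7, 9, 11, 13, 15, 17, 19}.
E[X | X is odd] = (1 + 3 + 5 + 7 + 9 + 11 + 13 + 15 + 17 + 19) / 10 = 10.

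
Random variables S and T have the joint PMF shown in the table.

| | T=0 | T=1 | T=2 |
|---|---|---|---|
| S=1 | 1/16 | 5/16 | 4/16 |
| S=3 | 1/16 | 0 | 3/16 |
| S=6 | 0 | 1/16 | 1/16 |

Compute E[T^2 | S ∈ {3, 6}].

17/6

P(S ∈ {3, 6}) = 3/8.
Summing T^2·P(S=x,T=y) over the conditioning event gives 17/16.
E[T^2 | S ∈ {3, 6}] = (17/16) / (3/8) = 17/6.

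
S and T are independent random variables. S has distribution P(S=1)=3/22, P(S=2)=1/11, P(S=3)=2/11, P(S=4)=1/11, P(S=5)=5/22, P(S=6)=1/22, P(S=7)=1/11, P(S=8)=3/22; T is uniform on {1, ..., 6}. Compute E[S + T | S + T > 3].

P(S + T > 3) = 31/33.
Summing (S+T)·P(x,y) over outcomes with S + T > 3 gives 339/44.
E[S + T | S + T > 3] = (339/44) / (31/33) = 1017/124.

1017/124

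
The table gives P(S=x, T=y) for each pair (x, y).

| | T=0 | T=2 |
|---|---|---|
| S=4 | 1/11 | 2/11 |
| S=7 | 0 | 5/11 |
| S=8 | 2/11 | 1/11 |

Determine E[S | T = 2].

51/8

P(T = 2) = 8/11.
Σ S·P over the event = 4·(2/11) + 7·(5/11) + 8·(1/11) = 51/11.
E[S | T = 2] = (51/11) / (8/11) = 51/8.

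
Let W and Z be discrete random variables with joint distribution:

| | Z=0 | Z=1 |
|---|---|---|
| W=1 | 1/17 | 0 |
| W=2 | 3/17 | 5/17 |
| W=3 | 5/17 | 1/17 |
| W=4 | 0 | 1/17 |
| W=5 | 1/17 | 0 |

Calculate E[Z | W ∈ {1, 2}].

P(W ∈ {1, 2}) = 9/17.
Summing Z·P(W=x,Z=y) over the conditioning event gives 5/17.
E[Z | W ∈ {1, 2}] = (5/17) / (9/17) = 5/9.

5/9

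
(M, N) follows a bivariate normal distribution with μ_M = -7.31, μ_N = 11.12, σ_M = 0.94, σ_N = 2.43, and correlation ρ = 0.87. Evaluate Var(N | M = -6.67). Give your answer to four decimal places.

Var(N | M=x) = (1 − ρ²)·σ_N².
Var(N | M=-6.67) = (2.43)²·(1 − (0.87)²) = 5.9049·0.2431 = 1.4355.

1.4355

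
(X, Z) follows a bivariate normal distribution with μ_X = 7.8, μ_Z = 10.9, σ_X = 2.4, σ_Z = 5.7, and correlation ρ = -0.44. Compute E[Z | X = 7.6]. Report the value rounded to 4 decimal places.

The regression of Z on X has slope ρ·σ_Z/σ_X and passes through (μ_X, μ_Z).
E[Z | X=7.6] = 10.9 + (-0.44)·(5.7/2.4)·(7.6 − (7.8)) = 10.9 + (-1.045)·(-0.2) = 11.1090.

11.1090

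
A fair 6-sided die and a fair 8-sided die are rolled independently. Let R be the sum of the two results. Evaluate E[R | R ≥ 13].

P(R ≥ 13) = 1/16.
Σ over the event: 13·1/24 + 14·1/48 = 5/6.
E[R | R ≥ 13] = (5/6) / (1/16) = 40/3.

40/3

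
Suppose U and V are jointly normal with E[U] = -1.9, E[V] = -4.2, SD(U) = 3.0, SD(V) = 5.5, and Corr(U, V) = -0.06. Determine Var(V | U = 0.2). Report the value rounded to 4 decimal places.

30.1411

For a bivariate normal, Var(V | U=x) = σ_V²(1 − ρ²).
Var(V | U=0.2) = (5.5)²·(1 − (-0.06)²) = 30.25·0.9964 = 30.1411.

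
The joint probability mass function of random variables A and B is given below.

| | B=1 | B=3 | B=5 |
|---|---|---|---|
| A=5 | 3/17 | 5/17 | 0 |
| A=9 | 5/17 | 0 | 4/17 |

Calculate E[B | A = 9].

25/9

P(A = 9) = 9/17.
Σ B·P over the event = 1·(5/17) + 5·(4/17) = 25/17.
E[B | A = 9] = (25/17) / (9/17) = 25/9.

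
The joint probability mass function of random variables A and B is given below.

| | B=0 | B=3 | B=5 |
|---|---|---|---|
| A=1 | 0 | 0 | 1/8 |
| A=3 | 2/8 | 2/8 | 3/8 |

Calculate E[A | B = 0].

3

P(B = 0) = 1/4.
Σ A·P over the event = 3·(2/8) = 3/4.
E[A | B = 0] = (3/4) / (1/4) = 3.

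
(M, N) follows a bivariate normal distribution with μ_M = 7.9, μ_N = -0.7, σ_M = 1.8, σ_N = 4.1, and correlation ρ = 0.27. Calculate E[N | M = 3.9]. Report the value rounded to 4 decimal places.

E[N | M=x] = μ_N + ρ(σ_N/σ_M)(x − μ_M) for jointly normal variables.
E[N | M=3.9] = -0.7 + (0.27)·(4.1/1.8)·(3.9 − (7.9)) = -0.7 + (0.615)·(-4) = -3.1600.

-3.1600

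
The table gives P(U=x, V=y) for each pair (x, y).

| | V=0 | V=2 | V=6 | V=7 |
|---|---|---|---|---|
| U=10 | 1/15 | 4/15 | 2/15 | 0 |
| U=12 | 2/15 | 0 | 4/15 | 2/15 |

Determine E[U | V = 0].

34/3

P(V = 0) = 1/5.
Σ U·P over the event = 10·(1/15) + 12·(2/15) = 34/15.
E[U | V = 0] = (34/15) / (1/5) = 34/3.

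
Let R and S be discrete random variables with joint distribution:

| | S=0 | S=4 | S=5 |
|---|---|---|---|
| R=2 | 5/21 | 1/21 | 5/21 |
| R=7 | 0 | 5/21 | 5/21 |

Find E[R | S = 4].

P(S = 4) = 2/7.
Summing R·P(R=x,S=y) over the conditioning event gives 37/21.
E[R | S = 4] = (37/21) / (2/7) = 37/6.

37/6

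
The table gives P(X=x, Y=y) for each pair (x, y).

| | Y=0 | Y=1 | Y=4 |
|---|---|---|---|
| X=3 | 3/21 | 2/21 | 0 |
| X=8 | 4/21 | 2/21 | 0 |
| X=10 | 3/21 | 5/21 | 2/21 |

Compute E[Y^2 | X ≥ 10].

37/10

P(X ≥ 10) = 10/21.
Summing Y^2·P(X=x,Y=y) over the conditioning event gives 37/21.
E[Y^2 | X ≥ 10] = (37/21) / (10/21) = 37/10.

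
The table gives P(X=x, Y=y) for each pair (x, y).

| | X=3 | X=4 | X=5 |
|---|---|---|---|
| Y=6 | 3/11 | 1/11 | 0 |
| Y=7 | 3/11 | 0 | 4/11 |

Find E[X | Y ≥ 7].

29/7

P(Y ≥ 7) = 7/11.
Σ X·P over the event = 3·(3/11) + 5·(4/11) = 29/11.
E[X | Y ≥ 7] = (29/11) / (7/11) = 29/7.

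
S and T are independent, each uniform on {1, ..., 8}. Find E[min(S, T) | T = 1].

Outcomes with T = 1: (1,1), (2,1), (3,1), (4,1), (5,1), (6,1), (7,1), (8,1), each with probability 1/64.
E[min(S, T) | T = 1] = (1 + 1 + 1 + 1 + 1 + 1 + 1 + 1) / 8 = 1.

1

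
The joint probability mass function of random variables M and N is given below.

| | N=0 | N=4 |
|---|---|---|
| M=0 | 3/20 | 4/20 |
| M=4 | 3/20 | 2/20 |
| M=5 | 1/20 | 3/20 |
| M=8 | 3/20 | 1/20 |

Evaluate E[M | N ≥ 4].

P(N ≥ 4) = 1/2.
Σ M·P over the event = 0·(4/20) + 4·(2/20) + 5·(3/20) + 8·(1/20) = 31/20.
E[M | N ≥ 4] = (31/20) / (1/2) = 31/10.

31/10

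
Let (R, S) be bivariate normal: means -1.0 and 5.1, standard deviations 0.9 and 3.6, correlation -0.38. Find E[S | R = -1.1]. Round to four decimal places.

5.2520

E[S | R=x] = μ_S + ρ(σ_S/σ_R)(x − μ_R) for jointly normal variables.
E[S | R=-1.1] = 5.1 + (-0.38)·(3.6/0.9)·(-1.1 − (-1.0)) = 5.1 + (-1.52)·(-0.1) = 5.2520.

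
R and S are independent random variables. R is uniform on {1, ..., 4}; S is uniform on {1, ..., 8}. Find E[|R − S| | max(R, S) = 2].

2/3

P(max(R, S) = 2) = 3/32.
Summing |R−S|·P(x,y) over outcomes with max(R, S) = 2 gives 1/16.
E[|R − S| | max(R, S) = 2] = (1/16) / (3/32) = 2/3.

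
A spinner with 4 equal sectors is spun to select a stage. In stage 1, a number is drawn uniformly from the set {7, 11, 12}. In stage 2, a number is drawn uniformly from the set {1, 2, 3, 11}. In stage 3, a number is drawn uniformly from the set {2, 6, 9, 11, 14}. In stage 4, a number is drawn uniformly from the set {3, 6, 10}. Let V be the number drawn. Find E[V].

1739/240

E[V | stage 1] = (7+11+12)/3 = 10.
E[V | stage 2] = (1+2+3+11)/4 = 17/4.
E[V | stage 3] = (2+6+9+11+14)/5 = 42/5.
E[V | stage 4] = (3+6+10)/3 = 19/3.
E[V] = (1/4)·(10) + (1/4)·(17/4) + (1/4)·(42/5) + (1/4)·(19/3) = 1739/240.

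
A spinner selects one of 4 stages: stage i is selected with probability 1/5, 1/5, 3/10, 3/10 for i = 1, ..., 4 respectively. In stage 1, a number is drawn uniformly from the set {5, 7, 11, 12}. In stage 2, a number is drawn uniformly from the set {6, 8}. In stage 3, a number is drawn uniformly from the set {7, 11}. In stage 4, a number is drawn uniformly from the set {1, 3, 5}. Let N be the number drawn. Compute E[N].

E[N | stage 1] = (5+7+11+12)/4 = 35/4.
E[N | stage 2] = (6+8)/2 = 7.
E[N | stage 3] = (7+11)/2 = 9.
E[N | stage 4] = (1+3+5)/3 = 3.
E[N] = (1/5)·(35/4) + (1/5)·(7) + (3/10)·(9) + (3/10)·(3) = 27/4.

27/4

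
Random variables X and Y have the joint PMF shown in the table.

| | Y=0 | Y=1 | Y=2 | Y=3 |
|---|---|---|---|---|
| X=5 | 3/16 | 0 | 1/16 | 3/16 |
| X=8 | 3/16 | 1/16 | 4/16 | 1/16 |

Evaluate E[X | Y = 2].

37/5

P(Y = 2) = 5/16.
Σ X·P over the event = 5·(1/16) + 8·(4/16) = 37/16.
E[X | Y = 2] = (37/16) / (5/16) = 37/5.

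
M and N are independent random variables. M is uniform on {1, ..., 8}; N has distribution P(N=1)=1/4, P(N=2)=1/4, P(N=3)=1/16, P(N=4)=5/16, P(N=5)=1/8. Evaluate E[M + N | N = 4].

P(N = 4) = 5/16.
Summing (M+N)·P(x,y) over outcomes with N = 4 gives 85/32.
E[M + N | N = 4] = (85/32) / (5/16) = 17/2.

17/2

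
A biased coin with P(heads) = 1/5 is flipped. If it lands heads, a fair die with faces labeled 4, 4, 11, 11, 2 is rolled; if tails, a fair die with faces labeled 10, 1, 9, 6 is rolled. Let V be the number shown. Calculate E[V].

E[V | heads] = (4+4+11+11+2)/5 = 32/5.
E[V | tails] = (10+1+9+6)/4 = 13/2.
By the law of total expectation,
E[V] = (1/5)·(32/5) + (4/5)·(13/2) = 162/25.

162/25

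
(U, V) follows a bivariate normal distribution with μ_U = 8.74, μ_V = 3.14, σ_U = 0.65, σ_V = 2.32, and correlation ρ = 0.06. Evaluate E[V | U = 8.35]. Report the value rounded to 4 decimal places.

3.0565

For a bivariate normal, E[V | U=x] = μ_V + ρ·(σ_V/σ_U)·(x − μ_U).
E[V | U=8.35] = 3.14 + (0.06)·(2.32/0.65)·(8.35 − (8.74)) = 3.14 + (0.21415)·(-0.39) = 3.0565.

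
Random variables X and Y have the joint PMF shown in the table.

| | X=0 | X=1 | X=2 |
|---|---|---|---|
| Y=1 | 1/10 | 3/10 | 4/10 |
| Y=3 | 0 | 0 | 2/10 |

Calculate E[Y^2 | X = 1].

1

P(X = 1) = 3/10.
Summing Y^2·P(X=x,Y=y) over the conditioning event gives 3/10.
E[Y^2 | X = 1] = (3/10) / (3/10) = 1.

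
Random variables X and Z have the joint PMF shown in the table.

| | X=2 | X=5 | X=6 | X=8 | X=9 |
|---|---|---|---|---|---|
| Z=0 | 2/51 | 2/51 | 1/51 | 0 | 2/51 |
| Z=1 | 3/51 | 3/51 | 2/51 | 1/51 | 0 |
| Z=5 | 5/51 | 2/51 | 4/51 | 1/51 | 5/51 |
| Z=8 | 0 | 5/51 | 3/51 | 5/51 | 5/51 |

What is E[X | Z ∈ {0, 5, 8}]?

263/42

P(Z ∈ {0, 5, 8}) = 14/17.
Summing X·P(X=x,Z=y) over the conditioning event gives 263/51.
E[X | Z ∈ {0, 5, 8}] = (263/51) / (14/17) = 263/42.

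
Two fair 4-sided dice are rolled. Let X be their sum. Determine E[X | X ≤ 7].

P(X ≤ 7) = 15/16.
Σ over the event: 2·1/16 + 3·1/8 + 4·3/16 + 5·1/4 + 6·3/16 + 7·1/8 = 9/2.
E[X | X ≤ 7] = (9/2) / (15/16) = 24/5.

24/5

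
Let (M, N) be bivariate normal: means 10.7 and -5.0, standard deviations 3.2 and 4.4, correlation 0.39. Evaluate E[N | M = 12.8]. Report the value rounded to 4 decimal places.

-3.8739

For a bivariate normal, E[N | M=x] = μ_N + ρ·(σ_N/σ_M)·(x − μ_M).
E[N | M=12.8] = -5.0 + (0.39)·(4.4/3.2)·(12.8 − (10.7)) = -5.0 + (0.53625)·(2.1) = -3.8739.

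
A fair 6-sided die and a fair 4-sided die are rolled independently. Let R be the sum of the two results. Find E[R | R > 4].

P(R > 4) = 3/4.
Σ over the event: 5·1/6 + 6·1/6 + 7·1/6 + 8·1/8 + 9·1/12 + 10·1/24 = 31/6.
E[R | R > 4] = (31/6) / (3/4) = 62/9.

62/9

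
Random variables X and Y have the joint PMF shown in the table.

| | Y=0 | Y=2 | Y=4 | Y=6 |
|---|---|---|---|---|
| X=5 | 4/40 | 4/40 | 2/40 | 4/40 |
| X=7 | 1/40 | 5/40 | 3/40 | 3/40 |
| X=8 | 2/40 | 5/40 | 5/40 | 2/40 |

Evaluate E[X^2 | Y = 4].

P(Y = 4) = 1/4.
Σ X^2·P over the event = 25·(2/40) + 49·(3/40) + 64·(5/40) = 517/40.
E[X^2 | Y = 4] = (517/40) / (1/4) = 517/10.

517/10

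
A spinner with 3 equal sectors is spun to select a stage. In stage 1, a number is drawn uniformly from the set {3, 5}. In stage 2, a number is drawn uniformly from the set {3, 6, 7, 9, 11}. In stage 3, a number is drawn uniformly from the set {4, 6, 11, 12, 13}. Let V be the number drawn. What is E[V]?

E[V | stage 1] = (3+5)/2 = 4.
E[V | stage 2] = (3+6+7+9+11)/5 = 36/5.
E[V | stage 3] = (4+6+11+12+13)/5 = 46/5.
E[V] = (1/3)·(4) + (1/3)·(36/5) + (1/3)·(46/5) = 34/5.

34/5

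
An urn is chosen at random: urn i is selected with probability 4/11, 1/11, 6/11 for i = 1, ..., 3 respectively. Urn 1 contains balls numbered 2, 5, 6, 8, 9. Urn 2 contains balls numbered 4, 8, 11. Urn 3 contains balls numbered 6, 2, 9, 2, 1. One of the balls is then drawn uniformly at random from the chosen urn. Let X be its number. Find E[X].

E[X | urn 1] = (2+5+6+8+9)/5 = 6.
E[X | urn 2] = (4+8+11)/3 = 23/3.
E[X | urn 3] = (6+2+9+2+1)/5 = 4.
E[X] = (4/11)·(6) + (1/11)·(23/3) + (6/11)·(4) = 167/33.

167/33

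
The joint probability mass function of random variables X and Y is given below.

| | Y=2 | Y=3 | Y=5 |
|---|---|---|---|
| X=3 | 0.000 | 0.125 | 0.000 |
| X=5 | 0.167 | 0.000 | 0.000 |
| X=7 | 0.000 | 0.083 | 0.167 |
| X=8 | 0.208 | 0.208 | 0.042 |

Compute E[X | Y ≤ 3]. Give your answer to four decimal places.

6.4716

P(Y ≤ 3) = 0.791.
Summing X·P(X=x,Y=y) over the conditioning event gives 5.119.
E[X | Y ≤ 3] = (5.119) / (0.791) = 6.4716.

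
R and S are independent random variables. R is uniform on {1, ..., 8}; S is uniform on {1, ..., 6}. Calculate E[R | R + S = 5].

5/2

P(R + S = 5) = 1/12.
Summing R·P(x,y) over outcomes with R + S = 5 gives 5/24.
E[R | R + S = 5] = (5/24) / (1/12) = 5/2.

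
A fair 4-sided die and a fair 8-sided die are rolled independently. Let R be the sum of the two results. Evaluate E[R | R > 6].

80/9

P(R > 6) = 9/16.
Σ over the event: 7·1/8 + 8·1/8 + 9·1/8 + 10·3/32 + 11·1/16 + 12·1/32 = 5.
E[R | R > 6] = (5) / (9/16) = 80/9.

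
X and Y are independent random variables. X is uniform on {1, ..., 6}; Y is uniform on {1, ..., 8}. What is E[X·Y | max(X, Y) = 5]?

Outcomes with max(X, Y) = 5: (1,5), (2,5), (3,5), (4,5), (5,1), (5,2), (5,3), (5,4), (5,5), each with probability 1/48.
E[X·Y | max(X, Y) = 5] = (5 + 10 + 15 + 20 + 5 + 10 + 15 + 20 + 25) / 9 = 125/9.

125/9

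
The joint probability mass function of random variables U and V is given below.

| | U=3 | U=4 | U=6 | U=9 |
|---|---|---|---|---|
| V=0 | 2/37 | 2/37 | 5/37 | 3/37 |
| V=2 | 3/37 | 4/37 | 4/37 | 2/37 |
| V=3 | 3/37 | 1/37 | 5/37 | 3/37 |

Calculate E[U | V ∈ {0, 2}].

P(V ∈ {0, 2}) = 25/37.
Σ U·P over the event = 3·(2/37) + 3·(3/37) + 4·(2/37) + 4·(4/37) + 6·(5/37) + 6·(4/37) + 9·(3/37) + 9·(2/37) = 138/37.
E[U | V ∈ {0, 2}] = (138/37) / (25/37) = 138/25.

138/25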